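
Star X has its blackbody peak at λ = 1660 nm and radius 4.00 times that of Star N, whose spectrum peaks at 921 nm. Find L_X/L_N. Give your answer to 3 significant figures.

1.52

Wien's law gives T ∝ 1/λ_max, so T_X/T_N = λ_N/λ_X = 921/1660 = 0.5548.
Then L ∝ R²T⁴ gives L_X/L_N = (4.00)² × (0.5548)⁴ = 16.00 × 0.09476 = 1.516.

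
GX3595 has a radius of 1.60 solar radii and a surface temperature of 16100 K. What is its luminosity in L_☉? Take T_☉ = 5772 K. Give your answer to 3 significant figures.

155 L_☉

L/L_☉ = (R/R_☉)² (T/T_☉)⁴ = (1.60)² × (16100/5772)⁴
       = 2.560 × (2.789)⁴ = 2.560 × 60.53 = 155.0.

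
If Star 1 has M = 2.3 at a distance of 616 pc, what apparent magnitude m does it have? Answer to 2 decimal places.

m = M + 5 log₁₀(d/10 pc) = 2.3 + 5 log₁₀(616/10)
  = 2.3 + 5 × 1.790 = 2.3 + 8.95 = 11.25.

11.25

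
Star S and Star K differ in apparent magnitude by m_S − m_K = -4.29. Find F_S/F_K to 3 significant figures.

52.0

F_S/F_K = 10^(−(m_S − m_K)/2.5) = 10^(4.29/2.5) = 10^1.716 = 52.00.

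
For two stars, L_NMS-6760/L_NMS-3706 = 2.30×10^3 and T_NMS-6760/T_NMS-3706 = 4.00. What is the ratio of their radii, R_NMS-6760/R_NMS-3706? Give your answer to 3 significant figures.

L ∝ R²T⁴ gives R ∝ √L / T², so
R_NMS-6760/R_NMS-3706 = √(2.30×10^3) / (4.00)² = 47.96 / 16.00 = 2.997.

3.00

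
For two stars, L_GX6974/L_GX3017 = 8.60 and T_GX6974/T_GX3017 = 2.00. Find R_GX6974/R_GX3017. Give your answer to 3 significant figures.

L ∝ R²T⁴ gives R ∝ √L / T², so
R_GX6974/R_GX3017 = √(8.60) / (2.00)² = 2.933 / 4.000 = 0.7331.

0.733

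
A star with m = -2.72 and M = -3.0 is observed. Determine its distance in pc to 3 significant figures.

11.4 pc

m − M = 5 log₁₀(d/10 pc)
-2.72 − (-3.0) = 0.28 = 5 log₁₀(d/10)
d = 10 × 10^(0.28/5) = 10 × 10^0.056 = 11.38 pc.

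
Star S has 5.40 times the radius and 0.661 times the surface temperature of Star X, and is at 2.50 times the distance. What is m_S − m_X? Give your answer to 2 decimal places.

0.13

L_S/L_X = (5.40)²(0.661)⁴ = 5.567.
F_S/F_X = (L_S/L_X)/(d_S/d_X)² = 5.567/6.250 = 0.8907.
m_S − m_X = −2.5 log₁₀(0.8907) = 0.13.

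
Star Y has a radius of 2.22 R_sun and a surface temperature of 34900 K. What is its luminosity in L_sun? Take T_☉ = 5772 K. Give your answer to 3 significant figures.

6.59×10^3 L_sun

L/L_☉ = (R/R_☉)² (T/T_☉)⁴ = (2.22)² × (34900/5772)⁴
       = 4.928 × (6.046)⁴ = 4.928 × 1337 = 6587.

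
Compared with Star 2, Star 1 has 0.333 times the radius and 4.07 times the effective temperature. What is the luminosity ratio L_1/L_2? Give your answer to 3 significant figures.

30.4

From the Stefan–Boltzmann law, L ∝ R²T⁴, so
L_1/L_2 = (R_1/R_2)² (T_1/T_2)⁴ = (0.333)² × (4.07)⁴ = 0.1109 × 274.4 = 30.43.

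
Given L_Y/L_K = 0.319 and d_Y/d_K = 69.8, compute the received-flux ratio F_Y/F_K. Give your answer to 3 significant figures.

F = L/(4πd²), so F_Y/F_K = (L_Y/L_K) / (d_Y/d_K)²
= 0.319 / (69.8)² = 0.319 / 4872 = 6.548×10^-5.

6.55×10^-5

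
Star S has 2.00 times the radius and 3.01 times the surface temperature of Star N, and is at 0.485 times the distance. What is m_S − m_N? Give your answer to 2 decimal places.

-7.86

L_S/L_N = (2.00)²(3.01)⁴ = 328.3.
F_S/F_N = (L_S/L_N)/(d_S/d_N)² = 328.3/0.2352 = 1396.
m_S − m_N = −2.5 log₁₀(1396) = -7.86.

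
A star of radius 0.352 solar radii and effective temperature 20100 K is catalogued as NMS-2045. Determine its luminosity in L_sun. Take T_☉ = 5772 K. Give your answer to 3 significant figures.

L/L_☉ = (R/R_☉)² (T/T_☉)⁴ = (0.352)² × (20100/5772)⁴
       = 0.1239 × (3.482)⁴ = 0.1239 × 147.1 = 18.22.

18.2 L_sun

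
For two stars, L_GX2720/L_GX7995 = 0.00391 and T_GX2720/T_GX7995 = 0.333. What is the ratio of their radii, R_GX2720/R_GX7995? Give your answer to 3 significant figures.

0.564

L ∝ R²T⁴ gives R ∝ √L / T², so
R_GX2720/R_GX7995 = √(0.00391) / (0.333)² = 0.06253 / 0.1109 = 0.5639.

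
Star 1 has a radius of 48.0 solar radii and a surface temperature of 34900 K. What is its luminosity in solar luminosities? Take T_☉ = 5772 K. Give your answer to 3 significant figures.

3.08×10^6 solar luminosities

L/L_☉ = (R/R_☉)² (T/T_☉)⁴ = (48.0)² × (34900/5772)⁴
       = 2304 × (6.046)⁴ = 2304 × 1337 = 3.079×10^6.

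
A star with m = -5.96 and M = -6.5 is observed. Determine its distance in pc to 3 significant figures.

m − M = 5 log₁₀(d/10 pc)
-5.96 − (-6.5) = 0.54 = 5 log₁₀(d/10)
d = 10 × 10^(0.54/5) = 10 × 10^0.108 = 12.82 pc.

12.8 pc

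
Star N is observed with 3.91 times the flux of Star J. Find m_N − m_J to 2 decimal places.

m_N − m_J = −2.5 log₁₀(F_N/F_J) = −2.5 log₁₀(3.91) = −2.5 × (0.592) = -1.480.

-1.48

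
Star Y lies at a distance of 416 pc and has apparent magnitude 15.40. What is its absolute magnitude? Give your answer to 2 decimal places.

M = m − 5 log₁₀(d/10 pc) = 15.40 − 5 log₁₀(416/10)
  = 15.40 − 5 × 1.619 = 15.40 − 8.10 = 7.30.

7.30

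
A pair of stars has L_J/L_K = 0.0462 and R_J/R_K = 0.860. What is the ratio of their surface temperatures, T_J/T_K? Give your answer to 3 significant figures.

0.500

L ∝ R²T⁴ gives T ∝ (L/R²)^(1/4), so
T_J/T_K = (0.0462 / 0.860²)^(1/4) = (0.06247)^(1/4) = 0.4999.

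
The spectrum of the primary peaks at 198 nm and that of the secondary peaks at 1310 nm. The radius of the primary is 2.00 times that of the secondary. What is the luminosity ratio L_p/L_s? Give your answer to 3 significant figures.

Wien's law gives T ∝ 1/λ_max, so T_p/T_s = λ_s/λ_p = 1310/198 = 6.616.
Then L ∝ R²T⁴ gives L_p/L_s = (2.00)² × (6.616)⁴ = 4.000 × 1916 = 7665.

7.66×10^3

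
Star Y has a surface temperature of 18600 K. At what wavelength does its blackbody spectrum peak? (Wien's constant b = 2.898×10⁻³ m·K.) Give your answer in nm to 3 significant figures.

λ_max = b/T = 2.898×10⁻³ / 18600 = 1.56×10^-7 m = 155.8 nm.

156 nm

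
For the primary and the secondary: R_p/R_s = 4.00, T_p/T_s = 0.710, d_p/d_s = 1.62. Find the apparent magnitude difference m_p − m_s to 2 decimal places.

L_p/L_s = (4.00)²(0.710)⁴ = 4.066.
F_p/F_s = (L_p/L_s)/(d_p/d_s)² = 4.066/2.624 = 1.549.
m_p − m_s = −2.5 log₁₀(1.549) = -0.48.

-0.48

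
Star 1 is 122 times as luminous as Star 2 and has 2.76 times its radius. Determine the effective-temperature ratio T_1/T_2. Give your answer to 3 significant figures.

2.00

L ∝ R²T⁴ gives T ∝ (L/R²)^(1/4), so
T_1/T_2 = (122 / 2.76²)^(1/4) = (16.02)^(1/4) = 2.000.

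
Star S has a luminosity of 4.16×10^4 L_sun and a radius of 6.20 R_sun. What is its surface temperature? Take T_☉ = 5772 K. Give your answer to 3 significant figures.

T/T_☉ = (L/L_☉)^(1/4) / (R/R_☉)^(1/2)
T = 5772 × (4.16×10^4)^(1/4) / √(6.20) = 5772 × 14.28 / 2.490 = 3.311×10^4 K.

3.31×10^4 K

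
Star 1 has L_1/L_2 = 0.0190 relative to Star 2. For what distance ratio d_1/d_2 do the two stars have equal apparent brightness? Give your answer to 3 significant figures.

Equal flux requires L_1/d_1² = L_2/d_2², so d_1/d_2 = √(L_1/L_2)
= √(0.0190) = 0.1378.

0.138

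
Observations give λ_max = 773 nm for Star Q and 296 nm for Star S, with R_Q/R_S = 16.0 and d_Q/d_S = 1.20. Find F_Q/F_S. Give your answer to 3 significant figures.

Wien's law: T_Q/T_S = λ_S/λ_Q = 296/773 = 0.3829.
L_Q/L_S = (R_Q/R_S)²(T_Q/T_S)⁴ = (16.0)²(0.3829)⁴ = 5.504.
F_Q/F_S = (L_Q/L_S)/(d_Q/d_S)² = 5.504/(1.20)² = 3.822.

3.82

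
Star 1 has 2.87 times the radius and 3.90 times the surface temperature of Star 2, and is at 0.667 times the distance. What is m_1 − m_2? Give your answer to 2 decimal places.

-9.08

L_1/L_2 = (2.87)²(3.90)⁴ = 1906.
F_1/F_2 = (L_1/L_2)/(d_1/d_2)² = 1906/0.4449 = 4283.
m_1 − m_2 = −2.5 log₁₀(4283) = -9.08.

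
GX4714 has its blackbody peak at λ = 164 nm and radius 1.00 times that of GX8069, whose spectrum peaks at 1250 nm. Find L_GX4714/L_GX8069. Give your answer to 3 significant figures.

Wien's law gives T ∝ 1/λ_max, so T_GX4714/T_GX8069 = λ_GX8069/λ_GX4714 = 1250/164 = 7.622.
Then L ∝ R²T⁴ gives L_GX4714/L_GX8069 = (1.00)² × (7.622)⁴ = 1.000 × 3375 = 3375.

3.37×10^3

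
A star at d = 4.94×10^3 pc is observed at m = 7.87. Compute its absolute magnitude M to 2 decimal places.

-5.60

M = m − 5 log₁₀(d/10 pc) = 7.87 − 5 log₁₀(4.94×10^3/10)
  = 7.87 − 5 × 2.694 = 7.87 − 13.47 = -5.60.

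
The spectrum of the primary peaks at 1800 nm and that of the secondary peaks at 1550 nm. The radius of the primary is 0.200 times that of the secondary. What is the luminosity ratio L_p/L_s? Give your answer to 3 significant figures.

0.0220

Wien's law gives T ∝ 1/λ_max, so T_p/T_s = λ_s/λ_p = 1550/1800 = 0.8611.
Then L ∝ R²T⁴ gives L_p/L_s = (0.200)² × (0.8611)⁴ = 0.04000 × 0.5498 = 0.02199.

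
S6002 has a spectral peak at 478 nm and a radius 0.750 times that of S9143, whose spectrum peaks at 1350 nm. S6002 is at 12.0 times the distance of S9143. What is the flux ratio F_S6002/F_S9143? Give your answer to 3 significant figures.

Wien's law: T_S6002/T_S9143 = λ_S9143/λ_S6002 = 1350/478 = 2.824.
L_S6002/L_S9143 = (R_S6002/R_S9143)²(T_S6002/T_S9143)⁴ = (0.750)²(2.824)⁴ = 35.79.
F_S6002/F_S9143 = (L_S6002/L_S9143)/(d_S6002/d_S9143)² = 35.79/(12.0)² = 0.2485.

0.249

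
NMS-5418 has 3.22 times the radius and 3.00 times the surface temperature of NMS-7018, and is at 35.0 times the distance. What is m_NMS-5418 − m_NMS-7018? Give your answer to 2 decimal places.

0.41

L_NMS-5418/L_NMS-7018 = (3.22)²(3.00)⁴ = 839.8.
F_NMS-5418/F_NMS-7018 = (L_NMS-5418/L_NMS-7018)/(d_NMS-5418/d_NMS-7018)² = 839.8/1225 = 0.6856.
m_NMS-5418 − m_NMS-7018 = −2.5 log₁₀(0.6856) = 0.41.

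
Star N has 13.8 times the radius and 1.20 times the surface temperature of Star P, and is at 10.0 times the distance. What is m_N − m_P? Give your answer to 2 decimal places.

-1.49

L_N/L_P = (13.8)²(1.20)⁴ = 394.9.
F_N/F_P = (L_N/L_P)/(d_N/d_P)² = 394.9/100.0 = 3.949.
m_N − m_P = −2.5 log₁₀(3.949) = -1.49.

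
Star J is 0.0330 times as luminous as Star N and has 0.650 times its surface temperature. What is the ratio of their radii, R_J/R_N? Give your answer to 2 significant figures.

0.43

L ∝ R²T⁴ gives R ∝ √L / T², so
R_J/R_N = √(0.0330) / (0.650)² = 0.1817 / 0.4225 = 0.4300.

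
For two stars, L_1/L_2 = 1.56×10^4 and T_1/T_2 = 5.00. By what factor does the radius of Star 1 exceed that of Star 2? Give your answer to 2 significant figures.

5.0

L ∝ R²T⁴ gives R ∝ √L / T², so
R_1/R_2 = √(1.56×10^4) / (5.00)² = 124.9 / 25.00 = 4.996.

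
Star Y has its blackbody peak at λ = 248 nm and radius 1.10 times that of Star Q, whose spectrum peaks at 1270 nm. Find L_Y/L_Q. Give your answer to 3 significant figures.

832

Wien's law gives T ∝ 1/λ_max, so T_Y/T_Q = λ_Q/λ_Y = 1270/248 = 5.121.
Then L ∝ R²T⁴ gives L_Y/L_Q = (1.10)² × (5.121)⁴ = 1.210 × 687.7 = 832.1.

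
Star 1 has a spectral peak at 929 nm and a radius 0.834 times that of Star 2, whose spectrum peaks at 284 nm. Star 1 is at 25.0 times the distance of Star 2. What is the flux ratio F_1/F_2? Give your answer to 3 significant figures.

9.72×10^-6

Wien's law: T_1/T_2 = λ_2/λ_1 = 284/929 = 0.3057.
L_1/L_2 = (R_1/R_2)²(T_1/T_2)⁴ = (0.834)²(0.3057)⁴ = 0.006075.
F_1/F_2 = (L_1/L_2)/(d_1/d_2)² = 0.006075/(25.0)² = 9.720×10^-6.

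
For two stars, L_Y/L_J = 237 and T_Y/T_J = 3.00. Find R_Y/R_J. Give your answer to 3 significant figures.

L ∝ R²T⁴ gives R ∝ √L / T², so
R_Y/R_J = √(237) / (3.00)² = 15.39 / 9.000 = 1.711.

1.71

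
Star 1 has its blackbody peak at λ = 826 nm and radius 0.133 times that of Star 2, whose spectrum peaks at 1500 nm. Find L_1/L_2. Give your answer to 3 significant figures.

Wien's law gives T ∝ 1/λ_max, so T_1/T_2 = λ_2/λ_1 = 1500/826 = 1.816.
Then L ∝ R²T⁴ gives L_1/L_2 = (0.133)² × (1.816)⁴ = 0.01769 × 10.88 = 0.1924.

0.192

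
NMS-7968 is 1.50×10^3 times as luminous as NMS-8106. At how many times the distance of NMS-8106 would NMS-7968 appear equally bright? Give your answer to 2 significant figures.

39

Equal flux requires L_NMS-7968/d_NMS-7968² = L_NMS-8106/d_NMS-8106², so d_NMS-7968/d_NMS-8106 = √(L_NMS-7968/L_NMS-8106)
= √(1.50×10^3) = 38.73.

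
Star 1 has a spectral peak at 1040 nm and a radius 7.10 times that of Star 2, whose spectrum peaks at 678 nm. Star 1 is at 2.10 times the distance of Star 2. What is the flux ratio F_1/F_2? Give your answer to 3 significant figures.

2.06

Wien's law: T_1/T_2 = λ_2/λ_1 = 678/1040 = 0.6519.
L_1/L_2 = (R_1/R_2)²(T_1/T_2)⁴ = (7.10)²(0.6519)⁴ = 9.105.
F_1/F_2 = (L_1/L_2)/(d_1/d_2)² = 9.105/(2.10)² = 2.065.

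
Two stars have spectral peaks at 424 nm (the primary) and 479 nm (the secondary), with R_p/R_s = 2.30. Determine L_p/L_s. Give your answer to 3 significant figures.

8.62

Wien's law gives T ∝ 1/λ_max, so T_p/T_s = λ_s/λ_p = 479/424 = 1.130.
Then L ∝ R²T⁴ gives L_p/L_s = (2.30)² × (1.130)⁴ = 5.290 × 1.629 = 8.617.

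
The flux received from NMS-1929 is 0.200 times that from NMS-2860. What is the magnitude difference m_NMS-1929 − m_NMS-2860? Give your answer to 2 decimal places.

1.75

m_NMS-1929 − m_NMS-2860 = −2.5 log₁₀(F_NMS-1929/F_NMS-2860) = −2.5 log₁₀(0.200) = −2.5 × (-0.699) = 1.747.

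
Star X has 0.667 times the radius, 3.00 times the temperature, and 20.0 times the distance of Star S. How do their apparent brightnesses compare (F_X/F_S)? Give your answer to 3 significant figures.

0.0901

L_X/L_S = (R_X/R_S)²(T_X/T_S)⁴ = (0.667)² × (3.00)⁴ = 36.04.
F_X/F_S = (L_X/L_S)/(d_X/d_S)² = 36.04 / (20.0)² = 0.09009.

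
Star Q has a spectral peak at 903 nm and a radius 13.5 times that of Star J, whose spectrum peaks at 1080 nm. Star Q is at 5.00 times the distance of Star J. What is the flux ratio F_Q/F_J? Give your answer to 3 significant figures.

14.9

Wien's law: T_Q/T_J = λ_J/λ_Q = 1080/903 = 1.196.
L_Q/L_J = (R_Q/R_J)²(T_Q/T_J)⁴ = (13.5)²(1.196)⁴ = 372.9.
F_Q/F_J = (L_Q/L_J)/(d_Q/d_J)² = 372.9/(5.00)² = 14.92.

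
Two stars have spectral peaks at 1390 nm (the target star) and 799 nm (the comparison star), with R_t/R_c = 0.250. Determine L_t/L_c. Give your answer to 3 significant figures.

0.00682

Wien's law gives T ∝ 1/λ_max, so T_t/T_c = λ_c/λ_t = 799/1390 = 0.5748.
Then L ∝ R²T⁴ gives L_t/L_c = (0.250)² × (0.5748)⁴ = 0.06250 × 0.1092 = 0.006824.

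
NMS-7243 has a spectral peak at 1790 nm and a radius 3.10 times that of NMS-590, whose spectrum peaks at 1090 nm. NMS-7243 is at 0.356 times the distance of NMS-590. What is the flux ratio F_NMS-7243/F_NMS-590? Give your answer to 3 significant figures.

10.4

Wien's law: T_NMS-7243/T_NMS-590 = λ_NMS-590/λ_NMS-7243 = 1090/1790 = 0.6089.
L_NMS-7243/L_NMS-590 = (R_NMS-7243/R_NMS-590)²(T_NMS-7243/T_NMS-590)⁴ = (3.10)²(0.6089)⁴ = 1.321.
F_NMS-7243/F_NMS-590 = (L_NMS-7243/L_NMS-590)/(d_NMS-7243/d_NMS-590)² = 1.321/(0.356)² = 10.43.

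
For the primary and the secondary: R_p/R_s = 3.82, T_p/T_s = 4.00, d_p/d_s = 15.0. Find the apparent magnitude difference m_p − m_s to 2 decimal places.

L_p/L_s = (3.82)²(4.00)⁴ = 3736.
F_p/F_s = (L_p/L_s)/(d_p/d_s)² = 3736/225.0 = 16.60.
m_p − m_s = −2.5 log₁₀(16.60) = -3.05.

-3.05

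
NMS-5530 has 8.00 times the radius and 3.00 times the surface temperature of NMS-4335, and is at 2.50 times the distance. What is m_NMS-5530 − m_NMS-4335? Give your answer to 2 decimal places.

L_NMS-5530/L_NMS-4335 = (8.00)²(3.00)⁴ = 5184.
F_NMS-5530/F_NMS-4335 = (L_NMS-5530/L_NMS-4335)/(d_NMS-5530/d_NMS-4335)² = 5184/6.250 = 829.4.
m_NMS-5530 − m_NMS-4335 = −2.5 log₁₀(829.4) = -7.30.

-7.30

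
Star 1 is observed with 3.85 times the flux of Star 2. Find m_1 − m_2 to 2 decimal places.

m_1 − m_2 = −2.5 log₁₀(F_1/F_2) = −2.5 log₁₀(3.85) = −2.5 × (0.585) = -1.464.

-1.46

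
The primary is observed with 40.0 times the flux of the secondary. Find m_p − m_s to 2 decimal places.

m_p − m_s = −2.5 log₁₀(F_p/F_s) = −2.5 log₁₀(40.0) = −2.5 × (1.602) = -4.005.

-4.01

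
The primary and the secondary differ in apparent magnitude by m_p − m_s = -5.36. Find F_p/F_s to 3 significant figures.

F_p/F_s = 10^(−(m_p − m_s)/2.5) = 10^(5.36/2.5) = 10^2.144 = 139.3.

139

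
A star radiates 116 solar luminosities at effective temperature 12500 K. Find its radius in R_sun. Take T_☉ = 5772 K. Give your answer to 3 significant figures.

R/R_☉ = √(L/L_☉) / (T/T_☉)² = √(116) / (2.166)²
       = 10.77 / 4.690 = 2.296.

2.30 R_sun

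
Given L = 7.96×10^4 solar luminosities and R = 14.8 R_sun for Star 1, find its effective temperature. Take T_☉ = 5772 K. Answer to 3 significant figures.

T/T_☉ = (L/L_☉)^(1/4) / (R/R_☉)^(1/2)
T = 5772 × (7.96×10^4)^(1/4) / √(14.8) = 5772 × 16.80 / 3.847 = 2.520×10^4 K.

2.52×10^4 K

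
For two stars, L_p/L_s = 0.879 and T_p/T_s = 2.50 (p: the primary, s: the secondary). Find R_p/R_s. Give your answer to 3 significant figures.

L ∝ R²T⁴ gives R ∝ √L / T², so
R_p/R_s = √(0.879) / (2.50)² = 0.9375 / 6.250 = 0.1500.

0.150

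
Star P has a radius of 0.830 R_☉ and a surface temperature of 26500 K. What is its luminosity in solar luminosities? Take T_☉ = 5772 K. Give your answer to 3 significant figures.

306 solar luminosities

L/L_☉ = (R/R_☉)² (T/T_☉)⁴ = (0.830)² × (26500/5772)⁴
       = 0.6889 × (4.591)⁴ = 0.6889 × 444.3 = 306.1.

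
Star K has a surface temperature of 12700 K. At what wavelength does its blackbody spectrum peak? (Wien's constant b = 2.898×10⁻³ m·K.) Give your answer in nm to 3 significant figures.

λ_max = b/T = 2.898×10⁻³ / 12700 = 2.28×10^-7 m = 228.2 nm.

228 nm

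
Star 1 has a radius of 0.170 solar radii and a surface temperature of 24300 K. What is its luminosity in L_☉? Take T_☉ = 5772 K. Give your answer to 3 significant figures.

L/L_☉ = (R/R_☉)² (T/T_☉)⁴ = (0.170)² × (24300/5772)⁴
       = 0.02890 × (4.210)⁴ = 0.02890 × 314.1 = 9.079.

9.08 L_☉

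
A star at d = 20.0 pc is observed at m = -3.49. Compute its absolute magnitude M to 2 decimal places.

M = m − 5 log₁₀(d/10 pc) = -3.49 − 5 log₁₀(20.0/10)
  = -3.49 − 5 × 0.301 = -3.49 − 1.51 = -5.00.

-5.00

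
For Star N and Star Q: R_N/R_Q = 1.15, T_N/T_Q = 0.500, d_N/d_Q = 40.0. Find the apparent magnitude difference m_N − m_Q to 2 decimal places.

L_N/L_Q = (1.15)²(0.500)⁴ = 0.08266.
F_N/F_Q = (L_N/L_Q)/(d_N/d_Q)² = 0.08266/1600 = 5.166×10^-5.
m_N − m_Q = −2.5 log₁₀(5.166×10^-5) = 10.72.

10.72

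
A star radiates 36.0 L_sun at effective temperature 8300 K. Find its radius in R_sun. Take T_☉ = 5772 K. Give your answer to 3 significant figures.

R/R_☉ = √(L/L_☉) / (T/T_☉)² = √(36.0) / (1.438)²
       = 6.000 / 2.068 = 2.902.

2.90 R_sun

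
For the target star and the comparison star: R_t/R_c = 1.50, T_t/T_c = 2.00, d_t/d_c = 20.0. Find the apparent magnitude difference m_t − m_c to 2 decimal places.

2.61

L_t/L_c = (1.50)²(2.00)⁴ = 36.00.
F_t/F_c = (L_t/L_c)/(d_t/d_c)² = 36.00/400.0 = 0.09000.
m_t − m_c = −2.5 log₁₀(0.09000) = 2.61.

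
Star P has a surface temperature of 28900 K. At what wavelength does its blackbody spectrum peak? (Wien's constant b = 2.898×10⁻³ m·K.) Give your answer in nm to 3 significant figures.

λ_max = b/T = 2.898×10⁻³ / 28900 = 1.00×10^-7 m = 100.3 nm.

100 nm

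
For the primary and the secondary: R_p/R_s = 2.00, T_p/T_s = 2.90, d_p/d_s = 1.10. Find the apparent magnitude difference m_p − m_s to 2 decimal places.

L_p/L_s = (2.00)²(2.90)⁴ = 282.9.
F_p/F_s = (L_p/L_s)/(d_p/d_s)² = 282.9/1.210 = 233.8.
m_p − m_s = −2.5 log₁₀(233.8) = -5.92.

-5.92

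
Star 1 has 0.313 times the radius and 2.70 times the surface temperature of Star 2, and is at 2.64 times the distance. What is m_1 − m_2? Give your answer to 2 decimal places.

L_1/L_2 = (0.313)²(2.70)⁴ = 5.206.
F_1/F_2 = (L_1/L_2)/(d_1/d_2)² = 5.206/6.970 = 0.7470.
m_1 − m_2 = −2.5 log₁₀(0.7470) = 0.32.

0.32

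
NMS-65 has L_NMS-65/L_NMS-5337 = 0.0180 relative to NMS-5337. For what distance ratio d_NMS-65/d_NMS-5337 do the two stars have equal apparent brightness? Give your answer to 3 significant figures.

Equal flux requires L_NMS-65/d_NMS-65² = L_NMS-5337/d_NMS-5337², so d_NMS-65/d_NMS-5337 = √(L_NMS-65/L_NMS-5337)
= √(0.0180) = 0.1342.

0.134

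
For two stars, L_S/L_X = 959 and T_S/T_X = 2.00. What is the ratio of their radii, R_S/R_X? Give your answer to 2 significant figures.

L ∝ R²T⁴ gives R ∝ √L / T², so
R_S/R_X = √(959) / (2.00)² = 30.97 / 4.000 = 7.742.

7.7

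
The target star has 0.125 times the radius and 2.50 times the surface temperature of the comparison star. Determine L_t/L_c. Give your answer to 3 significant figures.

0.610

From the Stefan–Boltzmann law, L ∝ R²T⁴, so
L_t/L_c = (R_t/R_c)² (T_t/T_c)⁴ = (0.125)² × (2.50)⁴ = 0.01562 × 39.06 = 0.6104.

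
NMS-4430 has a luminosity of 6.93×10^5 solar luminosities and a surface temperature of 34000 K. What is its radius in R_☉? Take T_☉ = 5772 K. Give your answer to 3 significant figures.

24.0 R_☉

R/R_☉ = √(L/L_☉) / (T/T_☉)² = √(6.93×10^5) / (5.891)²
       = 832.5 / 34.70 = 23.99.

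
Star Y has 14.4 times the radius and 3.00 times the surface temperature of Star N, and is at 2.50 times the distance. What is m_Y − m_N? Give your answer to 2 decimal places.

L_Y/L_N = (14.4)²(3.00)⁴ = 1.680×10^4.
F_Y/F_N = (L_Y/L_N)/(d_Y/d_N)² = 1.680×10^4/6.250 = 2687.
m_Y − m_N = −2.5 log₁₀(2687) = -8.57.

-8.57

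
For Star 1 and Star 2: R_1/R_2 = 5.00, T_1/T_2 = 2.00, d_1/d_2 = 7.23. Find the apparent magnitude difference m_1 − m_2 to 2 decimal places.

-2.21

L_1/L_2 = (5.00)²(2.00)⁴ = 400.0.
F_1/F_2 = (L_1/L_2)/(d_1/d_2)² = 400.0/52.27 = 7.652.
m_1 − m_2 = −2.5 log₁₀(7.652) = -2.21.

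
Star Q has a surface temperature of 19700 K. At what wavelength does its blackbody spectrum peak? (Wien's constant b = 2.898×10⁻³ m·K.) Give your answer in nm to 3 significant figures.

147 nm

λ_max = b/T = 2.898×10⁻³ / 19700 = 1.47×10^-7 m = 147.1 nm.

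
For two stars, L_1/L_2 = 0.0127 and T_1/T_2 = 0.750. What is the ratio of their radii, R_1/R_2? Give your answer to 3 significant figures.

0.200

L ∝ R²T⁴ gives R ∝ √L / T², so
R_1/R_2 = √(0.0127) / (0.750)² = 0.1127 / 0.5625 = 0.2003.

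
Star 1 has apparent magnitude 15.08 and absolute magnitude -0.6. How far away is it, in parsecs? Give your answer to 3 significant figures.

m − M = 5 log₁₀(d/10 pc)
15.08 − (-0.6) = 15.68 = 5 log₁₀(d/10)
d = 10 × 10^(15.68/5) = 10 × 10^3.136 = 1.368×10^4 pc.

1.37×10^4 pc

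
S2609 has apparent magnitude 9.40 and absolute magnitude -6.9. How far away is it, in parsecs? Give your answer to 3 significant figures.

m − M = 5 log₁₀(d/10 pc)
9.40 − (-6.9) = 16.30 = 5 log₁₀(d/10)
d = 10 × 10^(16.30/5) = 10 × 10^3.260 = 1.820×10^4 pc.

1.82×10^4 pc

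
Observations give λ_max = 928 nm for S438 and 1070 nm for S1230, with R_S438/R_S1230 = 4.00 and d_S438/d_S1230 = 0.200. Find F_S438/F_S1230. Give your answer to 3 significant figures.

707

Wien's law: T_S438/T_S1230 = λ_S1230/λ_S438 = 1070/928 = 1.153.
L_S438/L_S1230 = (R_S438/R_S1230)²(T_S438/T_S1230)⁴ = (4.00)²(1.153)⁴ = 28.28.
F_S438/F_S1230 = (L_S438/L_S1230)/(d_S438/d_S1230)² = 28.28/(0.200)² = 707.0.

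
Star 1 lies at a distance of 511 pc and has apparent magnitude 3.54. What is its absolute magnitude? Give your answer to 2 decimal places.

M = m − 5 log₁₀(d/10 pc) = 3.54 − 5 log₁₀(511/10)
  = 3.54 − 5 × 1.708 = 3.54 − 8.54 = -5.00.

-5.00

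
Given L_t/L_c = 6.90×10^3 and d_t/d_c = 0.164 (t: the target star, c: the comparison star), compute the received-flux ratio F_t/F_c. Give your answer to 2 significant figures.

2.6×10^5

F = L/(4πd²), so F_t/F_c = (L_t/L_c) / (d_t/d_c)²
= 6.90×10^3 / (0.164)² = 6.90×10^3 / 0.02690 = 2.565×10^5.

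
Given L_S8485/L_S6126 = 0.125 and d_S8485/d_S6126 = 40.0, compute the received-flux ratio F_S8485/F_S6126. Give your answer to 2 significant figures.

F = L/(4πd²), so F_S8485/F_S6126 = (L_S8485/L_S6126) / (d_S8485/d_S6126)²
= 0.125 / (40.0)² = 0.125 / 1600 = 7.813×10^-5.

7.8×10^-5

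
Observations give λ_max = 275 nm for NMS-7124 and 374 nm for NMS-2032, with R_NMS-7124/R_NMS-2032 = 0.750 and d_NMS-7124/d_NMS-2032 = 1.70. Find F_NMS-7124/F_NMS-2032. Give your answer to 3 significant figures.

0.666

Wien's law: T_NMS-7124/T_NMS-2032 = λ_NMS-2032/λ_NMS-7124 = 374/275 = 1.360.
L_NMS-7124/L_NMS-2032 = (R_NMS-7124/R_NMS-2032)²(T_NMS-7124/T_NMS-2032)⁴ = (0.750)²(1.360)⁴ = 1.924.
F_NMS-7124/F_NMS-2032 = (L_NMS-7124/L_NMS-2032)/(d_NMS-7124/d_NMS-2032)² = 1.924/(1.70)² = 0.6659.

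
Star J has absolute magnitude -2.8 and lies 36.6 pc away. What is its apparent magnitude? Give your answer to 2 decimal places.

m = M + 5 log₁₀(d/10 pc) = -2.8 + 5 log₁₀(36.6/10)
  = -2.8 + 5 × 0.563 = -2.8 + 2.82 = 0.02.

0.02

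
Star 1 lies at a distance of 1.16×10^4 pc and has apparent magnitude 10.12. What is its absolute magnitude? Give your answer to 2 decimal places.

M = m − 5 log₁₀(d/10 pc) = 10.12 − 5 log₁₀(1.16×10^4/10)
  = 10.12 − 5 × 3.064 = 10.12 − 15.32 = -5.20.

-5.20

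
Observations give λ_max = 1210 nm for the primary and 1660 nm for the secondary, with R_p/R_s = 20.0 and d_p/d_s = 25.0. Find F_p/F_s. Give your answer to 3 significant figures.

2.27

Wien's law: T_p/T_s = λ_s/λ_p = 1660/1210 = 1.372.
L_p/L_s = (R_p/R_s)²(T_p/T_s)⁴ = (20.0)²(1.372)⁴ = 1417.
F_p/F_s = (L_p/L_s)/(d_p/d_s)² = 1417/(25.0)² = 2.267.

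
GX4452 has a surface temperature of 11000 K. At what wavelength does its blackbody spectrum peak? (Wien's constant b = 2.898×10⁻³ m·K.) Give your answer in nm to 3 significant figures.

263 nm

λ_max = b/T = 2.898×10⁻³ / 11000 = 2.63×10^-7 m = 263.5 nm.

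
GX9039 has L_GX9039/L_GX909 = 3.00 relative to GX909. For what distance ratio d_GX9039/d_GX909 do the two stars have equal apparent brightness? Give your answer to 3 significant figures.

Equal flux requires L_GX9039/d_GX9039² = L_GX909/d_GX909², so d_GX9039/d_GX909 = √(L_GX9039/L_GX909)
= √(3.00) = 1.732.

1.73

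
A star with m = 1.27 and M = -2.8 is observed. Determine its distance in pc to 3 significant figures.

m − M = 5 log₁₀(d/10 pc)
1.27 − (-2.8) = 4.07 = 5 log₁₀(d/10)
d = 10 × 10^(4.07/5) = 10 × 10^0.814 = 65.16 pc.

65.2 pc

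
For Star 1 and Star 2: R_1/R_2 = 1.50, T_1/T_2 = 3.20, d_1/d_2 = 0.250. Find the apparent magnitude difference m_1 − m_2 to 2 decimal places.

L_1/L_2 = (1.50)²(3.20)⁴ = 235.9.
F_1/F_2 = (L_1/L_2)/(d_1/d_2)² = 235.9/0.06250 = 3775.
m_1 − m_2 = −2.5 log₁₀(3775) = -8.94.

-8.94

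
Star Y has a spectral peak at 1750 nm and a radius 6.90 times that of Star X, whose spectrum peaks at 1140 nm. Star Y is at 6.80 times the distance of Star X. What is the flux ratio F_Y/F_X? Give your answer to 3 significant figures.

Wien's law: T_Y/T_X = λ_X/λ_Y = 1140/1750 = 0.6514.
L_Y/L_X = (R_Y/R_X)²(T_Y/T_X)⁴ = (6.90)²(0.6514)⁴ = 8.574.
F_Y/F_X = (L_Y/L_X)/(d_Y/d_X)² = 8.574/(6.80)² = 0.1854.

0.185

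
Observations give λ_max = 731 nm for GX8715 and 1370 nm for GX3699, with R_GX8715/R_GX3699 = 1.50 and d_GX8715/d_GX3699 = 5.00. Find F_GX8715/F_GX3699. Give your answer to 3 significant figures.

1.11

Wien's law: T_GX8715/T_GX3699 = λ_GX3699/λ_GX8715 = 1370/731 = 1.874.
L_GX8715/L_GX3699 = (R_GX8715/R_GX3699)²(T_GX8715/T_GX3699)⁴ = (1.50)²(1.874)⁴ = 27.76.
F_GX8715/F_GX3699 = (L_GX8715/L_GX3699)/(d_GX8715/d_GX3699)² = 27.76/(5.00)² = 1.110.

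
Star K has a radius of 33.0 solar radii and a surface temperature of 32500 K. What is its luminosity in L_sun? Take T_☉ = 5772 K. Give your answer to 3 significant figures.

L/L_☉ = (R/R_☉)² (T/T_☉)⁴ = (33.0)² × (32500/5772)⁴
       = 1089 × (5.631)⁴ = 1089 × 1005 = 1.095×10^6.

1.09×10^6 L_sun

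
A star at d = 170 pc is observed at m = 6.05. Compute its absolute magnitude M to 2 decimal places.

-0.10

M = m − 5 log₁₀(d/10 pc) = 6.05 − 5 log₁₀(170/10)
  = 6.05 − 5 × 1.230 = 6.05 − 6.15 = -0.10.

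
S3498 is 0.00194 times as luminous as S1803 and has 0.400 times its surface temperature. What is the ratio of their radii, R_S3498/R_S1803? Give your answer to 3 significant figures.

0.275

L ∝ R²T⁴ gives R ∝ √L / T², so
R_S3498/R_S1803 = √(0.00194) / (0.400)² = 0.04405 / 0.1600 = 0.2753.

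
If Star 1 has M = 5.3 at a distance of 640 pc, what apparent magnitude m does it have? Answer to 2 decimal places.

14.33

m = M + 5 log₁₀(d/10 pc) = 5.3 + 5 log₁₀(640/10)
  = 5.3 + 5 × 1.806 = 5.3 + 9.03 = 14.33.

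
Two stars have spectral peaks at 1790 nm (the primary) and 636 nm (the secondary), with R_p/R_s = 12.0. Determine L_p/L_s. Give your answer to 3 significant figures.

Wien's law gives T ∝ 1/λ_max, so T_p/T_s = λ_s/λ_p = 636/1790 = 0.3553.
Then L ∝ R²T⁴ gives L_p/L_s = (12.0)² × (0.3553)⁴ = 144.0 × 0.01594 = 2.295.

2.29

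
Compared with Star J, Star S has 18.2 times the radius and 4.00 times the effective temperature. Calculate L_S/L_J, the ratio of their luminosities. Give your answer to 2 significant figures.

8.5×10^4

From the Stefan–Boltzmann law, L ∝ R²T⁴, so
L_S/L_J = (R_S/R_J)² (T_S/T_J)⁴ = (18.2)² × (4.00)⁴ = 331.2 × 256.0 = 8.480×10^4.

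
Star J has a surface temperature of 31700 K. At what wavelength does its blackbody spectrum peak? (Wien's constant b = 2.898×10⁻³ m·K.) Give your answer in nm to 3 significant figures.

λ_max = b/T = 2.898×10⁻³ / 31700 = 9.14×10^-8 m = 91.42 nm.

91.4 nm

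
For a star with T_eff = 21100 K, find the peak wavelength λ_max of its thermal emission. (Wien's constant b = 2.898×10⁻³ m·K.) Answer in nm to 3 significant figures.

λ_max = b/T = 2.898×10⁻³ / 21100 = 1.37×10^-7 m = 137.3 nm.

137 nm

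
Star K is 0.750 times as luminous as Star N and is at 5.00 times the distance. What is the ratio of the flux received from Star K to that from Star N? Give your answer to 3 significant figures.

F = L/(4πd²), so F_K/F_N = (L_K/L_N) / (d_K/d_N)²
= 0.750 / (5.00)² = 0.750 / 25.00 = 0.03000.

0.0300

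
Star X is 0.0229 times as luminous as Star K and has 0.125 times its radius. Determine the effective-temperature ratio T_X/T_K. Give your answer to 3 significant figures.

1.10

L ∝ R²T⁴ gives T ∝ (L/R²)^(1/4), so
T_X/T_K = (0.0229 / 0.125²)^(1/4) = (1.466)^(1/4) = 1.100.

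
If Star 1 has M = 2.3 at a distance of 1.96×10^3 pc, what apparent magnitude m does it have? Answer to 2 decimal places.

m = M + 5 log₁₀(d/10 pc) = 2.3 + 5 log₁₀(1.96×10^3/10)
  = 2.3 + 5 × 2.292 = 2.3 + 11.46 = 13.76.

13.76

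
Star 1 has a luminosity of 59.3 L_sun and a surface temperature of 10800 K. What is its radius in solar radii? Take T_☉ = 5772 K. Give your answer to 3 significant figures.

2.20 solar radii

R/R_☉ = √(L/L_☉) / (T/T_☉)² = √(59.3) / (1.871)²
       = 7.701 / 3.501 = 2.200.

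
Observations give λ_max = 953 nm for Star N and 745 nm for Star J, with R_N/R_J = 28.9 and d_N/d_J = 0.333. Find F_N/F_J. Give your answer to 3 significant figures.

2.81×10^3

Wien's law: T_N/T_J = λ_J/λ_N = 745/953 = 0.7817.
L_N/L_J = (R_N/R_J)²(T_N/T_J)⁴ = (28.9)²(0.7817)⁴ = 311.9.
F_N/F_J = (L_N/L_J)/(d_N/d_J)² = 311.9/(0.333)² = 2813.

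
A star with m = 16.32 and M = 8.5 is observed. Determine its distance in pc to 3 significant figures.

366 pc

m − M = 5 log₁₀(d/10 pc)
16.32 − (8.5) = 7.82 = 5 log₁₀(d/10)
d = 10 × 10^(7.82/5) = 10 × 10^1.564 = 366.4 pc.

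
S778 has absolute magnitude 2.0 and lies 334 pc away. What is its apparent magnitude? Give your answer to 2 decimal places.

m = M + 5 log₁₀(d/10 pc) = 2.0 + 5 log₁₀(334/10)
  = 2.0 + 5 × 1.524 = 2.0 + 7.62 = 9.62.

9.62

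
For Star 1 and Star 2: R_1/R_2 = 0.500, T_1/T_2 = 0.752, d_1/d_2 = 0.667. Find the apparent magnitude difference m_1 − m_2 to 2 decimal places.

L_1/L_2 = (0.500)²(0.752)⁴ = 0.07995.
F_1/F_2 = (L_1/L_2)/(d_1/d_2)² = 0.07995/0.4449 = 0.1797.
m_1 − m_2 = −2.5 log₁₀(0.1797) = 1.86.

1.86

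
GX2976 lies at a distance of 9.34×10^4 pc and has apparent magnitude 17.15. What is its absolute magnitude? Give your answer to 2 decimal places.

-2.70

M = m − 5 log₁₀(d/10 pc) = 17.15 − 5 log₁₀(9.34×10^4/10)
  = 17.15 − 5 × 3.970 = 17.15 − 19.85 = -2.70.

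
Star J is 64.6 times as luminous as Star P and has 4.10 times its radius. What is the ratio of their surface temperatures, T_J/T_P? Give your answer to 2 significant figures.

L ∝ R²T⁴ gives T ∝ (L/R²)^(1/4), so
T_J/T_P = (64.6 / 4.10²)^(1/4) = (3.843)^(1/4) = 1.400.

1.4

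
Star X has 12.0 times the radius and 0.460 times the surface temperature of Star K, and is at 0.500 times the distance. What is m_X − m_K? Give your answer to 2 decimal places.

-3.53

L_X/L_K = (12.0)²(0.460)⁴ = 6.448.
F_X/F_K = (L_X/L_K)/(d_X/d_K)² = 6.448/0.2500 = 25.79.
m_X − m_K = −2.5 log₁₀(25.79) = -3.53.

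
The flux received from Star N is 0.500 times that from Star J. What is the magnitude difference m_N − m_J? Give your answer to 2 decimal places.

0.75

m_N − m_J = −2.5 log₁₀(F_N/F_J) = −2.5 log₁₀(0.500) = −2.5 × (-0.301) = 0.753.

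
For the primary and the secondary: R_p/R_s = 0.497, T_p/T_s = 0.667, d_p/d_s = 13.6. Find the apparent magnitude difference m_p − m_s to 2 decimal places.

8.94

L_p/L_s = (0.497)²(0.667)⁴ = 0.04889.
F_p/F_s = (L_p/L_s)/(d_p/d_s)² = 0.04889/185.0 = 2.643×10^-4.
m_p − m_s = −2.5 log₁₀(2.643×10^-4) = 8.94.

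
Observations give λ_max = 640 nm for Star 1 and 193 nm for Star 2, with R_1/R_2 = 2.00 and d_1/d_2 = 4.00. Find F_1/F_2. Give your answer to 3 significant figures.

0.00207

Wien's law: T_1/T_2 = λ_2/λ_1 = 193/640 = 0.3016.
L_1/L_2 = (R_1/R_2)²(T_1/T_2)⁴ = (2.00)²(0.3016)⁴ = 0.03308.
F_1/F_2 = (L_1/L_2)/(d_1/d_2)² = 0.03308/(4.00)² = 0.002068.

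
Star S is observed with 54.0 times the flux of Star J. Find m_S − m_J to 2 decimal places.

-4.33

m_S − m_J = −2.5 log₁₀(F_S/F_J) = −2.5 log₁₀(54.0) = −2.5 × (1.732) = -4.331.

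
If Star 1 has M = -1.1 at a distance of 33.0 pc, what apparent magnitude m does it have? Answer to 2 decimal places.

m = M + 5 log₁₀(d/10 pc) = -1.1 + 5 log₁₀(33.0/10)
  = -1.1 + 5 × 0.519 = -1.1 + 2.59 = 1.49.

1.49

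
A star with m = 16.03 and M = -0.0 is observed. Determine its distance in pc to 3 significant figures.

m − M = 5 log₁₀(d/10 pc)
16.03 − (-0.0) = 16.03 = 5 log₁₀(d/10)
d = 10 × 10^(16.03/5) = 10 × 10^3.206 = 1.607×10^4 pc.

1.61×10^4 pc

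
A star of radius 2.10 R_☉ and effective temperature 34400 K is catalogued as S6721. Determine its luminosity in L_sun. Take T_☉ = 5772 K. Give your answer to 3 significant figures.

L/L_☉ = (R/R_☉)² (T/T_☉)⁴ = (2.10)² × (34400/5772)⁴
       = 4.410 × (5.960)⁴ = 4.410 × 1262 = 5564.

5.56×10^3 L_sun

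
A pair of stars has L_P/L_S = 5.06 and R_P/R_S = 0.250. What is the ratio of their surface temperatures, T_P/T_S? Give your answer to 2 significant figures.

3.0

L ∝ R²T⁴ gives T ∝ (L/R²)^(1/4), so
T_P/T_S = (5.06 / 0.250²)^(1/4) = (80.96)^(1/4) = 3.000.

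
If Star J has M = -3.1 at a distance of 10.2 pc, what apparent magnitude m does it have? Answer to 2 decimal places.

-3.06

m = M + 5 log₁₀(d/10 pc) = -3.1 + 5 log₁₀(10.2/10)
  = -3.1 + 5 × 0.009 = -3.1 + 0.04 = -3.06.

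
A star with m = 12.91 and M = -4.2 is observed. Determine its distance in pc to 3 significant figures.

2.64×10^4 pc

m − M = 5 log₁₀(d/10 pc)
12.91 − (-4.2) = 17.11 = 5 log₁₀(d/10)
d = 10 × 10^(17.11/5) = 10 × 10^3.422 = 2.642×10^4 pc.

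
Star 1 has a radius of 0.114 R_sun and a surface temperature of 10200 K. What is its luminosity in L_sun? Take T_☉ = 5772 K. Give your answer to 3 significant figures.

L/L_☉ = (R/R_☉)² (T/T_☉)⁴ = (0.114)² × (10200/5772)⁴
       = 0.01300 × (1.767)⁴ = 0.01300 × 9.752 = 0.1267.

0.127 L_sun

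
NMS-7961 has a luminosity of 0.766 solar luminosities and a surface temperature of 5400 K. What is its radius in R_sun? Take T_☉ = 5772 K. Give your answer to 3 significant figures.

R/R_☉ = √(L/L_☉) / (T/T_☉)² = √(0.766) / (0.9356)²
       = 0.8752 / 0.8753 = 1.000.

1.00 R_sun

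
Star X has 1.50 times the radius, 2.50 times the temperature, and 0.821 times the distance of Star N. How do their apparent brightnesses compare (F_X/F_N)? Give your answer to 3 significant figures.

L_X/L_N = (R_X/R_N)²(T_X/T_N)⁴ = (1.50)² × (2.50)⁴ = 87.89.
F_X/F_N = (L_X/L_N)/(d_X/d_N)² = 87.89 / (0.821)² = 130.4.

130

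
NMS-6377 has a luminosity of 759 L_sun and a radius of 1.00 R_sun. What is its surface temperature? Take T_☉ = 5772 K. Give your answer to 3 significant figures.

T/T_☉ = (L/L_☉)^(1/4) / (R/R_☉)^(1/2)
T = 5772 × (759)^(1/4) / √(1.00) = 5772 × 5.249 / 1.000 = 3.030×10^4 K.

3.03×10^4 K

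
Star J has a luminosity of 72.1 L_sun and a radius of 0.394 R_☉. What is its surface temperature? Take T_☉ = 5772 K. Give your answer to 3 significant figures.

2.68×10^4 K

T/T_☉ = (L/L_☉)^(1/4) / (R/R_☉)^(1/2)
T = 5772 × (72.1)^(1/4) / √(0.394) = 5772 × 2.914 / 0.6277 = 2.680×10^4 K.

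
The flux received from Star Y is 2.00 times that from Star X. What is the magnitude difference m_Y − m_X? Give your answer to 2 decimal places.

-0.75

m_Y − m_X = −2.5 log₁₀(F_Y/F_X) = −2.5 log₁₀(2.00) = −2.5 × (0.301) = -0.753.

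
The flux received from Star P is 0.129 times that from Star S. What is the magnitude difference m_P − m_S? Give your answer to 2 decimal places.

m_P − m_S = −2.5 log₁₀(F_P/F_S) = −2.5 log₁₀(0.129) = −2.5 × (-0.889) = 2.224.

2.22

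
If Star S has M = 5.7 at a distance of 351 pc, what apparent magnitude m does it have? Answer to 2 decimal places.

m = M + 5 log₁₀(d/10 pc) = 5.7 + 5 log₁₀(351/10)
  = 5.7 + 5 × 1.545 = 5.7 + 7.73 = 13.43.

13.43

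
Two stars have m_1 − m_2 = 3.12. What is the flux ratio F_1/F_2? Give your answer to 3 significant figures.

0.0565

F_1/F_2 = 10^(−(m_1 − m_2)/2.5) = 10^(-3.12/2.5) = 10^-1.248 = 0.05649.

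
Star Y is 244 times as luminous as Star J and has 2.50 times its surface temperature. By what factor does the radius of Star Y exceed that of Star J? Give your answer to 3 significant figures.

2.50

L ∝ R²T⁴ gives R ∝ √L / T², so
R_Y/R_J = √(244) / (2.50)² = 15.62 / 6.250 = 2.499.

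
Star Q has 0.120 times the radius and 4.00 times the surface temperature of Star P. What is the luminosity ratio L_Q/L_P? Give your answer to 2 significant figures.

3.7

From the Stefan–Boltzmann law, L ∝ R²T⁴, so
L_Q/L_P = (R_Q/R_P)² (T_Q/T_P)⁴ = (0.120)² × (4.00)⁴ = 0.01440 × 256.0 = 3.686.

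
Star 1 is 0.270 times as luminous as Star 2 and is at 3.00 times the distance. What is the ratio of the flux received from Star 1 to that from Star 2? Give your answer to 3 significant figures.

0.0300

F = L/(4πd²), so F_1/F_2 = (L_1/L_2) / (d_1/d_2)²
= 0.270 / (3.00)² = 0.270 / 9.000 = 0.03000.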